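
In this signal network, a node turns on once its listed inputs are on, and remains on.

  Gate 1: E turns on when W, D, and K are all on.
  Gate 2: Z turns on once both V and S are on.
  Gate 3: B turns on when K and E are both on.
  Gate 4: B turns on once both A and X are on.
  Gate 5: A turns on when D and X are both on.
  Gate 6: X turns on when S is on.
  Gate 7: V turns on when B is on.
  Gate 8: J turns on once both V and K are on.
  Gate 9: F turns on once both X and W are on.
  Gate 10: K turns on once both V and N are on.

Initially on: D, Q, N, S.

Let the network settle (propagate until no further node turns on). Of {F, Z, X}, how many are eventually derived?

Gate 6: S on → X on.
Gate 5: D and X on → A on.
A and X are on, so B turns on (Gate 4).
Gate 7: B on → V on.
V and S are on, so Z turns on (Gate 2).
F would need X and W (Gate 9), but W never turns on.
Z: reached.
X: reached.
Reached: Z and X — 2 of the 3.

2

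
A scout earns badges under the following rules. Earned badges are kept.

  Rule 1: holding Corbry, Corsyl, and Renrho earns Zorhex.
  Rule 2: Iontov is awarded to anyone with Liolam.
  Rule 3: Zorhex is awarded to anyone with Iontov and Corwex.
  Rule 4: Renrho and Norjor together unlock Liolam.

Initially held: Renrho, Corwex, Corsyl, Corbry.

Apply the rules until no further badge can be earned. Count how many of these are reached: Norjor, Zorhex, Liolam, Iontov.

1

With Corbry, Corsyl, and Renrho, Zorhex is earned (Rule 1).
No rule produces Norjor, and it is not given.
Zorhex: reached.
Liolam would need Renrho and Norjor (Rule 4), but Norjor is never earned.
Iontov would need Liolam (Rule 2), but Liolam is never earned.
Reached: Zorhex — 1 of the 4.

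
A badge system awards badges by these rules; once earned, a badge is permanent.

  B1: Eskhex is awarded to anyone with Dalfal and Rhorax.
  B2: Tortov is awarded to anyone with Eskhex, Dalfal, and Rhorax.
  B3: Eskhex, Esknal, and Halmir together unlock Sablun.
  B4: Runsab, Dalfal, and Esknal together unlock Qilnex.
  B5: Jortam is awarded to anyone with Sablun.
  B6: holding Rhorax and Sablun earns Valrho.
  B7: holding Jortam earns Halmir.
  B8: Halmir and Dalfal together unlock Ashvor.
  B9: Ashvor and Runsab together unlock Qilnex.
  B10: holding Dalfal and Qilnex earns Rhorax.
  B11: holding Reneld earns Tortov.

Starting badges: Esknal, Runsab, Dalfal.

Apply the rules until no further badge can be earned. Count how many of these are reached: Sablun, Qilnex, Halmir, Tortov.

2

With Runsab, Dalfal, and Esknal, Qilnex is earned (B4).
With Dalfal and Qilnex, Rhorax is earned (B10).
With Dalfal and Rhorax, Eskhex is earned (B1).
With Eskhex, Dalfal, and Rhorax, Tortov is earned (B2).
Sablun would need Eskhex, Esknal, and Halmir (B3), but Halmir is never earned.
Qilnex: reached.
Halmir would need Jortam (B7), but Jortam is never earned.
Tortov: reached.
Reached: Qilnex and Tortov — 2 of the 4.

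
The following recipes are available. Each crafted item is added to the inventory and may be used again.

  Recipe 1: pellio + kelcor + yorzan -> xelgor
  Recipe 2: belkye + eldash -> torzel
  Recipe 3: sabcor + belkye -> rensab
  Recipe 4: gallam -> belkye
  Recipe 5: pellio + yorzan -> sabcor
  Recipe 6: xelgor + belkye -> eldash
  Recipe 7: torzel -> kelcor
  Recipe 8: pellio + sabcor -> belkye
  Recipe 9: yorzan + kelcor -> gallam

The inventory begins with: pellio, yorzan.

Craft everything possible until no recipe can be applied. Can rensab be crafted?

Yes

pellio + yorzan -> sabcor (Recipe 5).
pellio + sabcor -> belkye (Recipe 8).
sabcor + belkye -> rensab (Recipe 3).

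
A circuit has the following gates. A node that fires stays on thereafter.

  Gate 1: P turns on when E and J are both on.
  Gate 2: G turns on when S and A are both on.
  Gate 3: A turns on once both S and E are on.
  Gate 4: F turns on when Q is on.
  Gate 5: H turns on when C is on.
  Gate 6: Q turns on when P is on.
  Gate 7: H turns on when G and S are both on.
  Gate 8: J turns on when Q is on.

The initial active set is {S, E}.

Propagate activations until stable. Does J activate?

J would need Q (Gate 8), but Q never turns on.

No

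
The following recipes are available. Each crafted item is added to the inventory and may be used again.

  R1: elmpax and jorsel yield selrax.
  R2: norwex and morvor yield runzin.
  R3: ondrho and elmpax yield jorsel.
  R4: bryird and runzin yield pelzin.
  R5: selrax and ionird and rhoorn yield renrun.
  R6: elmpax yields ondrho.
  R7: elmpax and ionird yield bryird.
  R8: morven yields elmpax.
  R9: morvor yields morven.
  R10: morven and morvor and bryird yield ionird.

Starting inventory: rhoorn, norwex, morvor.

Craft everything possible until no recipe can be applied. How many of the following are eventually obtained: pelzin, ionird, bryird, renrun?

pelzin would need bryird and runzin (R4), but bryird is never obtained.
ionird would need morven, morvor, and bryird (R10), but bryird is never obtained.
bryird would need elmpax and ionird (R7), but ionird is never obtained.
renrun would need selrax, ionird, and rhoorn (R5), but ionird is never obtained.
None of the 4 are reached.

0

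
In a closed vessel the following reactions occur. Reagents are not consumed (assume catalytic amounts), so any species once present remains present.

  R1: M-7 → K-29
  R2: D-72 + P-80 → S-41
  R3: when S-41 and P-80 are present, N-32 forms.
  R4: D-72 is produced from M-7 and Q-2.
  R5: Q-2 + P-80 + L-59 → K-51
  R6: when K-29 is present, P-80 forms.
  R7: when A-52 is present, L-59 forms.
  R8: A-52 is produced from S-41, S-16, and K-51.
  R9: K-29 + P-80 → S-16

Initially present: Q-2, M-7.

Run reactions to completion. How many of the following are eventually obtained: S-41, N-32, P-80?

M-7 and Q-2 present → D-72 forms (R4).
M-7 present → K-29 forms (R1).
K-29 present → P-80 forms (R6).
D-72 and P-80 present → S-41 forms (R2).
S-41 and P-80 present → N-32 forms (R3).
S-41: reached.
N-32: reached.
P-80: reached.
All 3 are reached.

3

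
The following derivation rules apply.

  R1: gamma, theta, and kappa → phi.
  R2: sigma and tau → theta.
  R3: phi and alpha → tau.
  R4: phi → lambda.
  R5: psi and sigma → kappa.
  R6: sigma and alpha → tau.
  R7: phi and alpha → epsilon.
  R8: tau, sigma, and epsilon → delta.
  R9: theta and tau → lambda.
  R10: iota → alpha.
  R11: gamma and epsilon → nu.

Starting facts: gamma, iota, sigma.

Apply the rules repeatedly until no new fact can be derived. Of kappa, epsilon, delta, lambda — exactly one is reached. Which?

From iota, R10 gives alpha.
sigma and alpha hold, so tau follows (R6).
From sigma and tau, R2 gives theta.
From theta and tau, R9 gives lambda.
kappa would need psi and sigma (R5), but psi is never established. delta would need tau, sigma, and epsilon (R8), but epsilon is never established. epsilon would need phi and alpha (R7), but phi is never established.

lambda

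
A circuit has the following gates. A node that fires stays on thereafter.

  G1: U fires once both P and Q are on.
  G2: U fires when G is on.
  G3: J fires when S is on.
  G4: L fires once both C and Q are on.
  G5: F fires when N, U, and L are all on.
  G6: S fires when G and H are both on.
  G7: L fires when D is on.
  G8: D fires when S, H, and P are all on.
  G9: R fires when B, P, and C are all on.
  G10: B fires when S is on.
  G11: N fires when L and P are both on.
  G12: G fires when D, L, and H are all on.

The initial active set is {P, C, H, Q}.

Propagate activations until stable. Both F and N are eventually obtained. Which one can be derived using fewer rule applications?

N

N: C and Q are on, so L fires (G4). G11: L and P on → N on. [2 rule applications]
F: G4: C and Q on → L on. P and Q are on, so U fires (G1). L and P are on, so N fires (G11). G5: N, U, and L on → F on. [4 rule applications]
N needs fewer.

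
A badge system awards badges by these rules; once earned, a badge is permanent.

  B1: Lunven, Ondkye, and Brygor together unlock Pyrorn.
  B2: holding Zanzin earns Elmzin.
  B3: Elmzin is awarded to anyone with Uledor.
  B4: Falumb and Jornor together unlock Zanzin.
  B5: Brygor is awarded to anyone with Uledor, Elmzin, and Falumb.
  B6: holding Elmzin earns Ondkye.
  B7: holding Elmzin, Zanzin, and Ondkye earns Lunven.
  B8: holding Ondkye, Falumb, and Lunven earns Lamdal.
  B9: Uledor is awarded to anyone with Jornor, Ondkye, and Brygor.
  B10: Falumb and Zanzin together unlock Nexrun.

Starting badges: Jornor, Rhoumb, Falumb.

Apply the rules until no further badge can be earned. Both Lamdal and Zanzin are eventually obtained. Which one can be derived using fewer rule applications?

Zanzin: With Falumb and Jornor, Zanzin is earned (B4). [1 rule application]
Lamdal: With Falumb and Jornor, Zanzin is earned (B4). With Zanzin, Elmzin is earned (B2). With Elmzin, Ondkye is earned (B6). With Elmzin, Zanzin, and Ondkye, Lunven is earned (B7). With Ondkye, Falumb, and Lunven, Lamdal is earned (B8). [5 rule applications]
Zanzin needs fewer.

Zanzin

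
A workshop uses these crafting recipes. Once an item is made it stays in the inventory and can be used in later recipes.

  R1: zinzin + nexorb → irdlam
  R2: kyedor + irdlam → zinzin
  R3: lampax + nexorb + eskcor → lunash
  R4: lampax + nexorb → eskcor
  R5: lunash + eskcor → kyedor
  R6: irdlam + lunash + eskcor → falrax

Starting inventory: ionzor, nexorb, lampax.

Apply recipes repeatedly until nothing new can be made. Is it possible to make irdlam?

No

irdlam would need zinzin and nexorb (R1), but zinzin is never obtained.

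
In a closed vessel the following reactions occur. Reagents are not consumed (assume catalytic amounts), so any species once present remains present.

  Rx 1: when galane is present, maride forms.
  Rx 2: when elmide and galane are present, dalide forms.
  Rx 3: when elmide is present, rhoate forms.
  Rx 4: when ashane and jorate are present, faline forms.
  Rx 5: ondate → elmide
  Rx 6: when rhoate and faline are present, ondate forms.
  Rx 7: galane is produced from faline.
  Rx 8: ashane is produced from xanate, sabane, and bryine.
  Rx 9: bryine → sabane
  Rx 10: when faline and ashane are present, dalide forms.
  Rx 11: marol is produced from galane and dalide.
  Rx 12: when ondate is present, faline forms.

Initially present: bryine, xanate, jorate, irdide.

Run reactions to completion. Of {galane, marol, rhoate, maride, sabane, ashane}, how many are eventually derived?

5

bryine present → sabane forms (Rx 9).
xanate, sabane, and bryine present → ashane forms (Rx 8).
ashane and jorate present → faline forms (Rx 4).
faline and ashane present → dalide forms (Rx 10).
faline present → galane forms (Rx 7).
galane and dalide present → marol forms (Rx 11).
galane present → maride forms (Rx 1).
galane: reached.
marol: reached.
rhoate would need elmide (Rx 3), but elmide never forms.
maride: reached.
sabane: reached.
ashane: reached.
Reached: galane, marol, maride, sabane, and ashane — 5 of the 6.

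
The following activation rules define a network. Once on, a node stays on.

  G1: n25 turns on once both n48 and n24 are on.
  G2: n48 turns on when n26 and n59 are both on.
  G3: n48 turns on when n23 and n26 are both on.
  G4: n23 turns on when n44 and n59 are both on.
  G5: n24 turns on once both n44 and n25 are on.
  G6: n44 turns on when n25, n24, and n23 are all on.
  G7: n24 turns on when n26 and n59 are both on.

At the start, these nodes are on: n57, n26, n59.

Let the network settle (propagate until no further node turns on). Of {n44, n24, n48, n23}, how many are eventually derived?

G7: n26 and n59 on → n24 on.
n26 and n59 are on, so n48 turns on (G2).
n44 would need n25, n24, and n23 (G6), but n23 never turns on.
n24: reached.
n48: reached.
n23 would need n44 and n59 (G4), but n44 never turns on.
Reached: n24 and n48 — 2 of the 4.

2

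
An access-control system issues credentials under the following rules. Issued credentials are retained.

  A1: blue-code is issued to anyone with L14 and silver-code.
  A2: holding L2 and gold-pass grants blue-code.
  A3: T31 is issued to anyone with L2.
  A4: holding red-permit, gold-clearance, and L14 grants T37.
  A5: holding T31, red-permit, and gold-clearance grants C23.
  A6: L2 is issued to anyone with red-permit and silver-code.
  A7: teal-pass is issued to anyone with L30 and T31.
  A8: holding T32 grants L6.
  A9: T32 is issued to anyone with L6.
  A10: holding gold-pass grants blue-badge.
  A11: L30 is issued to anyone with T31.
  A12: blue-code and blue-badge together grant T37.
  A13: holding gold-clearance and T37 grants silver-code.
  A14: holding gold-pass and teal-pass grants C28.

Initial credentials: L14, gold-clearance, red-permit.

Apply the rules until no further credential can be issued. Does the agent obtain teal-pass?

Yes

Holding red-permit, gold-clearance, and L14 grants T37 (A4).
Holding gold-clearance and T37 grants silver-code (A13).
Holding red-permit and silver-code grants L2 (A6).
Holding L2 grants T31 (A3).
Holding T31 grants L30 (A11).
Holding L30 and T31 grants teal-pass (A7).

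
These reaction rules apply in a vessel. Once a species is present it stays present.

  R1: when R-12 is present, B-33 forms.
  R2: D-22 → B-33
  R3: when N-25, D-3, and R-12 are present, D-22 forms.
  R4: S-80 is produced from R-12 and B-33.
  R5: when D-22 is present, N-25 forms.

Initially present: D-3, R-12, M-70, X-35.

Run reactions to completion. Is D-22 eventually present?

No

D-22 would need N-25, D-3, and R-12 (R3), but N-25 never forms.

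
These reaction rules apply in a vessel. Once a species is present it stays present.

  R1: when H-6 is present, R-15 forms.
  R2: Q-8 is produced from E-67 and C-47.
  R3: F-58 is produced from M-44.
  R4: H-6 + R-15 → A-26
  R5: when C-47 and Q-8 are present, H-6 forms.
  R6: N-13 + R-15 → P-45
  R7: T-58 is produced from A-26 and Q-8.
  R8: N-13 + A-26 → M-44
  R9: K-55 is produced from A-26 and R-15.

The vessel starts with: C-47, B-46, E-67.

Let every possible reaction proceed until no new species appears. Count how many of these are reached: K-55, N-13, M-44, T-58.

E-67 and C-47 present → Q-8 forms (R2).
C-47 and Q-8 present → H-6 forms (R5).
H-6 present → R-15 forms (R1).
H-6 and R-15 present → A-26 forms (R4).
A-26 and R-15 present → K-55 forms (R9).
A-26 and Q-8 present → T-58 forms (R7).
K-55: reached.
No rule produces N-13, and it is not given.
M-44 would need N-13 and A-26 (R8), but N-13 never forms.
T-58: reached.
Reached: K-55 and T-58 — 2 of the 4.

2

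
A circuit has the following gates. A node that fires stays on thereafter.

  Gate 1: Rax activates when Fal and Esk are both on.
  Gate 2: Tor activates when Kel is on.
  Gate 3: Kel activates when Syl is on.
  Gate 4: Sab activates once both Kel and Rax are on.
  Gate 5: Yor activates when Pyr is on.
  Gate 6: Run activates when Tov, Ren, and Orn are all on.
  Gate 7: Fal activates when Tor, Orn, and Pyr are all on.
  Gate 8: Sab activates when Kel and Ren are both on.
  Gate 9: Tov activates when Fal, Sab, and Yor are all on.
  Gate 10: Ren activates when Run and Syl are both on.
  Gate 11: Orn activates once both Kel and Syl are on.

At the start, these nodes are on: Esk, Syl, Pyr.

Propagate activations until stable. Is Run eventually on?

Run would need Tov, Ren, and Orn (Gate 6), but Ren never turns on.

No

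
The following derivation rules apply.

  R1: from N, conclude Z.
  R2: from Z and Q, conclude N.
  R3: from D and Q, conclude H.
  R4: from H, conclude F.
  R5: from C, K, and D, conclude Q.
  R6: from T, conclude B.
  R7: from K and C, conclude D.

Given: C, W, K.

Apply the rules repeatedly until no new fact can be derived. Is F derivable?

Yes

From K and C, R7 gives D.
From C, K, and D, R5 gives Q.
D and Q hold, so H follows (R3).
H holds, so F follows (R4).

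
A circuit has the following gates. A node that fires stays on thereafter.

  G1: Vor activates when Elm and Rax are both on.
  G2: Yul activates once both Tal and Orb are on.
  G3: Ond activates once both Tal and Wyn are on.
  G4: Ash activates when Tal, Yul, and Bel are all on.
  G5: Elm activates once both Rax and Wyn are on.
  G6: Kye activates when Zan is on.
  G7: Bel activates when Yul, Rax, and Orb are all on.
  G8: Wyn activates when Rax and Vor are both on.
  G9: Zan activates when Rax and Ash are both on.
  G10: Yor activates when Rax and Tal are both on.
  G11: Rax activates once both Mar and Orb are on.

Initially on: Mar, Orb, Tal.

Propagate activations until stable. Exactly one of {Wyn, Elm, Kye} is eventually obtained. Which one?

Kye

G11: Mar and Orb on → Rax on.
G2: Tal and Orb on → Yul on.
Yul, Rax, and Orb are on, so Bel activates (G7).
Tal, Yul, and Bel are on, so Ash activates (G4).
Rax and Ash are on, so Zan activates (G9).
G6: Zan on → Kye on.
Wyn would need Rax and Vor (G8), but Vor never turns on. Elm would need Rax and Wyn (G5), but Wyn never turns on.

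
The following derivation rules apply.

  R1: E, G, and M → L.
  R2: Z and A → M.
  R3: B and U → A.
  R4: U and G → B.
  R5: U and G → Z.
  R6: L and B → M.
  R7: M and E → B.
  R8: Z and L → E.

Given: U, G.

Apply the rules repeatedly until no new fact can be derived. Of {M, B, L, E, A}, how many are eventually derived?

From U and G, R4 gives B.
From U and G, R5 gives Z.
B and U hold, so A follows (R3).
Z and A hold, so M follows (R2).
M: reached.
B: reached.
L would need E, G, and M (R1), but E is never established.
E would need Z and L (R8), but L is never established.
A: reached.
Reached: M, B, and A — 3 of the 5.

3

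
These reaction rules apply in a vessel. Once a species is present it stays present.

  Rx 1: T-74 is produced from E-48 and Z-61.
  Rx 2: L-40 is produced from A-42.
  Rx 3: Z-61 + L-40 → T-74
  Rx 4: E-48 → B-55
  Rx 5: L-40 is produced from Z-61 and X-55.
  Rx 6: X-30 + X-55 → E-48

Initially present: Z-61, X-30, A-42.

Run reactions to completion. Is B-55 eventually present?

B-55 would need E-48 (Rx 4), but E-48 never forms.

No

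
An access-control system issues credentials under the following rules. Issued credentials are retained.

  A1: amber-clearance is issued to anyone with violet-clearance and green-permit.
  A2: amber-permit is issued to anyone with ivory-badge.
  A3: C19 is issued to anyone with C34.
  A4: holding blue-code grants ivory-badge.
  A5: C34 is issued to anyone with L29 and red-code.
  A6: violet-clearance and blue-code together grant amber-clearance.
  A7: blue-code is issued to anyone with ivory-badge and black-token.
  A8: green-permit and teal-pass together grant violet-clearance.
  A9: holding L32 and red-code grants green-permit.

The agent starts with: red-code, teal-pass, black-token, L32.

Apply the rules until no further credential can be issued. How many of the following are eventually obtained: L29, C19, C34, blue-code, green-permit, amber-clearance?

2

Holding L32 and red-code grants green-permit (A9).
Holding green-permit and teal-pass grants violet-clearance (A8).
Holding violet-clearance and green-permit grants amber-clearance (A1).
No rule produces L29, and it is not given.
C19 would need C34 (A3), but C34 is never granted.
C34 would need L29 and red-code (A5), but L29 is never granted.
blue-code would need ivory-badge and black-token (A7), but ivory-badge is never granted.
green-permit: reached.
amber-clearance: reached.
Reached: green-permit and amber-clearance — 2 of the 6.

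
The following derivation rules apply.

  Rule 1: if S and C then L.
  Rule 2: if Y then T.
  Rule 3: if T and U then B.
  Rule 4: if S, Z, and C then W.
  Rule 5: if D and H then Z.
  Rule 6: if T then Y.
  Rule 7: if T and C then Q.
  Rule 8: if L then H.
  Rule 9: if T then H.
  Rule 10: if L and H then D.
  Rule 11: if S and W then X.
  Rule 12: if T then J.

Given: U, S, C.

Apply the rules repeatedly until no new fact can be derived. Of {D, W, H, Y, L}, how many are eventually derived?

From S and C, Rule 1 gives L.
L holds, so H follows (Rule 8).
From L and H, Rule 10 gives D.
D and H hold, so Z follows (Rule 5).
From S, Z, and C, Rule 4 gives W.
D: reached.
W: reached.
H: reached.
Y would need T (Rule 6), but T is never established.
L: reached.
Reached: D, W, H, and L — 4 of the 5.

4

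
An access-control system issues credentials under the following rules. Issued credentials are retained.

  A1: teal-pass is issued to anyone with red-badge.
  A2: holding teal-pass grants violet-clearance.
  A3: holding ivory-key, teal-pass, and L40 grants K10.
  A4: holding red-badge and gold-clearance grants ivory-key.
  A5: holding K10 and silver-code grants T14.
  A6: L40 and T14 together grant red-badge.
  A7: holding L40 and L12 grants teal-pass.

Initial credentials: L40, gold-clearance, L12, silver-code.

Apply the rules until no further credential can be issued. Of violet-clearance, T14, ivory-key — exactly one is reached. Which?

violet-clearance

Holding L40 and L12 grants teal-pass (A7).
Holding teal-pass grants violet-clearance (A2).
ivory-key would need red-badge and gold-clearance (A4), but red-badge is never granted. T14 would need K10 and silver-code (A5), but K10 is never granted.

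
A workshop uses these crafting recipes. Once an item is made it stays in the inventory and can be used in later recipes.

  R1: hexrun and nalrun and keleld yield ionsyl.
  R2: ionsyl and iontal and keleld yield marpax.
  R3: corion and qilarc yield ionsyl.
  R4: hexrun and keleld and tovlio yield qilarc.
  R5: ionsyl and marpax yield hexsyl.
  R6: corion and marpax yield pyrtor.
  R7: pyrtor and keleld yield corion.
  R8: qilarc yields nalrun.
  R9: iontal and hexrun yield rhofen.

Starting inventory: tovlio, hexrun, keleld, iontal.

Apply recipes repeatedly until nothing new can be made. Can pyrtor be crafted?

No

pyrtor would need corion and marpax (R6), but corion is never obtained.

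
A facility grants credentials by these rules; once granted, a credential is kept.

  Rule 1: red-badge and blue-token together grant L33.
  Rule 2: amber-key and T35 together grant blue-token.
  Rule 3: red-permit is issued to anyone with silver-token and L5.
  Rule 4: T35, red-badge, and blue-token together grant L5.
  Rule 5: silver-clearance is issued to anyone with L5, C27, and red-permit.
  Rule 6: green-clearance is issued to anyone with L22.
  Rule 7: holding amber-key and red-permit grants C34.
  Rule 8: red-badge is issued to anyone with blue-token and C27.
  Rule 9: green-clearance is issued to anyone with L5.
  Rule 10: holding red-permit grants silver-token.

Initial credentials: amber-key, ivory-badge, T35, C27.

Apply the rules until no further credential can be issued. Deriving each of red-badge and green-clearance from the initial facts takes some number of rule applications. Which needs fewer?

red-badge: Holding amber-key and T35 grants blue-token (Rule 2). Holding blue-token and C27 grants red-badge (Rule 8). [2 rule applications]
green-clearance: Holding amber-key and T35 grants blue-token (Rule 2). Holding blue-token and C27 grants red-badge (Rule 8). Holding T35, red-badge, and blue-token grants L5 (Rule 4). Holding L5 grants green-clearance (Rule 9). [4 rule applications]
red-badge needs fewer.

red-badge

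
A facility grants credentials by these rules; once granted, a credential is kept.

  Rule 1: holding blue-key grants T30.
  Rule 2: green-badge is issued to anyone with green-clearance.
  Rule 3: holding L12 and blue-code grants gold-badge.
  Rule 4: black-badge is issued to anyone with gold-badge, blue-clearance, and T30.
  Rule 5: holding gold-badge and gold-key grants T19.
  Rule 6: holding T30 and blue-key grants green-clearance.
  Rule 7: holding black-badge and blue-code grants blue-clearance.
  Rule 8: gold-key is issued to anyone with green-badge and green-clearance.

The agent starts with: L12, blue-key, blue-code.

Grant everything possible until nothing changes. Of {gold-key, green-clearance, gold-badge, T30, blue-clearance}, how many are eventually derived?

4

Holding blue-key grants T30 (Rule 1).
Holding L12 and blue-code grants gold-badge (Rule 3).
Holding T30 and blue-key grants green-clearance (Rule 6).
Holding green-clearance grants green-badge (Rule 2).
Holding green-badge and green-clearance grants gold-key (Rule 8).
gold-key: reached.
green-clearance: reached.
gold-badge: reached.
T30: reached.
blue-clearance would need black-badge and blue-code (Rule 7), but black-badge is never granted.
Reached: gold-key, green-clearance, gold-badge, and T30 — 4 of the 5.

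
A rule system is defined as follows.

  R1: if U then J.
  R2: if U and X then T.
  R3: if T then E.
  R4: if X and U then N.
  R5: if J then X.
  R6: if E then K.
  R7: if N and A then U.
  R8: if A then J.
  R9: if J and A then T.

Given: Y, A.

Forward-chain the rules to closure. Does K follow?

Yes

From A, R8 gives J.
J and A hold, so T follows (R9).
From T, R3 gives E.
From E, R6 gives K.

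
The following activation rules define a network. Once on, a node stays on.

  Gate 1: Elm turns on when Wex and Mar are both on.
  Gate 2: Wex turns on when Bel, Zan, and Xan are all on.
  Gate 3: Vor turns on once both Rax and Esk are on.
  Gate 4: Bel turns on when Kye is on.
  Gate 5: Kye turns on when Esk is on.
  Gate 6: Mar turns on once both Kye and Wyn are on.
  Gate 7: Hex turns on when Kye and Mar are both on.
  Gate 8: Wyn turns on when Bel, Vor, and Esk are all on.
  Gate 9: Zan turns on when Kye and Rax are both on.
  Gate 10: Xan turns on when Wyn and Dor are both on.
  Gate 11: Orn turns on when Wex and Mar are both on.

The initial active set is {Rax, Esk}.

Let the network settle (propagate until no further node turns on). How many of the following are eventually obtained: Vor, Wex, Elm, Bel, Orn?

2

Rax and Esk are on, so Vor turns on (Gate 3).
Gate 5: Esk on → Kye on.
Kye is on, so Bel turns on (Gate 4).
Vor: reached.
Wex would need Bel, Zan, and Xan (Gate 2), but Xan never turns on.
Elm would need Wex and Mar (Gate 1), but Wex never turns on.
Bel: reached.
Orn would need Wex and Mar (Gate 11), but Wex never turns on.
Reached: Vor and Bel — 2 of the 5.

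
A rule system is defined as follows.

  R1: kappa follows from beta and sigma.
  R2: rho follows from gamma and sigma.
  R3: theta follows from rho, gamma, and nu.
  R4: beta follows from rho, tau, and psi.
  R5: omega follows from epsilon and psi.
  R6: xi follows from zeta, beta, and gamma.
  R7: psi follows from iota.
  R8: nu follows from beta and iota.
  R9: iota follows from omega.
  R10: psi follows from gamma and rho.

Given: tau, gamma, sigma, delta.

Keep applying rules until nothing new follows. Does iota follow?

iota would need omega (R9), but omega is never established.

No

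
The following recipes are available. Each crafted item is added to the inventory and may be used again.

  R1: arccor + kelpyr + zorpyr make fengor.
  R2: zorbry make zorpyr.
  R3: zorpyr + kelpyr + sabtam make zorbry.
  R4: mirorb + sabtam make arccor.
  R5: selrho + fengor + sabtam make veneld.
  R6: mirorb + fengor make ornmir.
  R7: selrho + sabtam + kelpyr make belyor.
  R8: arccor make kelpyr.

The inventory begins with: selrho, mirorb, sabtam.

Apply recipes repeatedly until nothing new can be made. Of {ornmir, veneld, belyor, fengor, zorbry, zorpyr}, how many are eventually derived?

1

Using R4, mirorb and sabtam make arccor.
Using R8, arccor makes kelpyr.
selrho + sabtam + kelpyr → belyor (R7).
ornmir would need mirorb and fengor (R6), but fengor is never obtained.
veneld would need selrho, fengor, and sabtam (R5), but fengor is never obtained.
belyor: reached.
fengor would need arccor, kelpyr, and zorpyr (R1), but zorpyr is never obtained.
zorbry would need zorpyr, kelpyr, and sabtam (R3), but zorpyr is never obtained.
zorpyr would need zorbry (R2), but zorbry is never obtained.
Reached: belyor — 1 of the 6.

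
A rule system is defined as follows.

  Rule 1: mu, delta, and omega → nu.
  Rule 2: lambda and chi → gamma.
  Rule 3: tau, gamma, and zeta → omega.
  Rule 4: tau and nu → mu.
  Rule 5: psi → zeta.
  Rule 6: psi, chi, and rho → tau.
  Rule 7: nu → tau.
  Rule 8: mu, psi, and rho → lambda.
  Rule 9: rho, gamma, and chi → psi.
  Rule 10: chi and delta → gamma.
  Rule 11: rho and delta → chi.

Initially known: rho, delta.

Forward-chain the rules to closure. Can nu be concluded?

nu would need mu, delta, and omega (Rule 1), but mu is never established.

No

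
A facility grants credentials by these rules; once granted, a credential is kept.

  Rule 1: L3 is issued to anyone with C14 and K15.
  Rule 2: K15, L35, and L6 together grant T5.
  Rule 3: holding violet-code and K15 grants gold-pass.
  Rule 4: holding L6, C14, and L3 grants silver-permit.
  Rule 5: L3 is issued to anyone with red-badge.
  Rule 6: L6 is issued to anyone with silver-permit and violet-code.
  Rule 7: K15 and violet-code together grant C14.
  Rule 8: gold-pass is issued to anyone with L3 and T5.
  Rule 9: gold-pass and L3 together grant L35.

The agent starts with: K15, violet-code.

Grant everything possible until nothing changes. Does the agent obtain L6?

No

L6 would need silver-permit and violet-code (Rule 6), but silver-permit is never granted.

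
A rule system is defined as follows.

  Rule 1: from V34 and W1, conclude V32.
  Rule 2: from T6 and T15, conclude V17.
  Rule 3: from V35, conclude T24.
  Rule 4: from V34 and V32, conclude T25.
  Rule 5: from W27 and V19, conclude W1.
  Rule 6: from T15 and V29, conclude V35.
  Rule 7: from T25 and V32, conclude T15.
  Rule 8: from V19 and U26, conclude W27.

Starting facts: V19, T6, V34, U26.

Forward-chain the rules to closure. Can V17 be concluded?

From V19 and U26, Rule 8 gives W27.
From W27 and V19, Rule 5 gives W1.
From V34 and W1, Rule 1 gives V32.
From V34 and V32, Rule 4 gives T25.
T25 and V32 hold, so T15 follows (Rule 7).
T6 and T15 hold, so V17 follows (Rule 2).

Yes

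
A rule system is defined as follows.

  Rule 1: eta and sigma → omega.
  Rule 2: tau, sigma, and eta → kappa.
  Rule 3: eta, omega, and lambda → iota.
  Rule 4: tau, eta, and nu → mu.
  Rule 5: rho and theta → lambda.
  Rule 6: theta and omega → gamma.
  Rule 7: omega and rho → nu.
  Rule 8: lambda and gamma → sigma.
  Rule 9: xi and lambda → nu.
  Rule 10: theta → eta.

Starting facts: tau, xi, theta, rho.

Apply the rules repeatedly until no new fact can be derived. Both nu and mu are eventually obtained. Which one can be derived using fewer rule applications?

nu

nu: rho and theta hold, so lambda follows (Rule 5). xi and lambda hold, so nu follows (Rule 9). [2 rule applications]
mu: From rho and theta, Rule 5 gives lambda. theta holds, so eta follows (Rule 10). From xi and lambda, Rule 9 gives nu. From tau, eta, and nu, Rule 4 gives mu. [4 rule applications]
nu needs fewer.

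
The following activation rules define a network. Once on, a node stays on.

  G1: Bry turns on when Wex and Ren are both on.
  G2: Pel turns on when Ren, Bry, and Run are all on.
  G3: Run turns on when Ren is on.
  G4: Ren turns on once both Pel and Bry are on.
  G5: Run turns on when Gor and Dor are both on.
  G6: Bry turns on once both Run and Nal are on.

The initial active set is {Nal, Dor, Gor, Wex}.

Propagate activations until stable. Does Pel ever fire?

No

Pel would need Ren, Bry, and Run (G2), but Ren never turns on.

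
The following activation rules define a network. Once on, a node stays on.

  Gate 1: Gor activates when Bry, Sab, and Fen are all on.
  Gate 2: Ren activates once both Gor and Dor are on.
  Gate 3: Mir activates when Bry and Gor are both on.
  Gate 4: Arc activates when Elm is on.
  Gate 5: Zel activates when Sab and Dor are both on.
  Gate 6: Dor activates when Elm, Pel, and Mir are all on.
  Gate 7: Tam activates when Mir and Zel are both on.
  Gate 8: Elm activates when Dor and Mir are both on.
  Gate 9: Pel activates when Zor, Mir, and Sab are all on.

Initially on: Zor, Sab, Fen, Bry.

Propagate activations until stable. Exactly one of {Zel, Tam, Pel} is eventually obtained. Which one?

Bry, Sab, and Fen are on, so Gor activates (Gate 1).
Bry and Gor are on, so Mir activates (Gate 3).
Gate 9: Zor, Mir, and Sab on → Pel on.
Zel would need Sab and Dor (Gate 5), but Dor never turns on. Tam would need Mir and Zel (Gate 7), but Zel never turns on.

Pel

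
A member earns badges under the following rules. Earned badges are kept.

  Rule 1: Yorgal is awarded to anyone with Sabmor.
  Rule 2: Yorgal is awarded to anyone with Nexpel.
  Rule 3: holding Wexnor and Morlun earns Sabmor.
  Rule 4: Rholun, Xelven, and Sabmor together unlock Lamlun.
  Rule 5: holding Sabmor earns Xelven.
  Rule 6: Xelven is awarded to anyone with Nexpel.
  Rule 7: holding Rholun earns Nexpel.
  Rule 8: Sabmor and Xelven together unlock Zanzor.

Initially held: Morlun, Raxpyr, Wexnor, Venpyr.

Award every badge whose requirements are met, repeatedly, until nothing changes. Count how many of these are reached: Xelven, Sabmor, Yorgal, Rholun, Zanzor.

With Wexnor and Morlun, Sabmor is earned (Rule 3).
With Sabmor, Yorgal is earned (Rule 1).
With Sabmor, Xelven is earned (Rule 5).
With Sabmor and Xelven, Zanzor is earned (Rule 8).
Xelven: reached.
Sabmor: reached.
Yorgal: reached.
No rule produces Rholun, and it is not given.
Zanzor: reached.
Reached: Xelven, Sabmor, Yorgal, and Zanzor — 4 of the 5.

4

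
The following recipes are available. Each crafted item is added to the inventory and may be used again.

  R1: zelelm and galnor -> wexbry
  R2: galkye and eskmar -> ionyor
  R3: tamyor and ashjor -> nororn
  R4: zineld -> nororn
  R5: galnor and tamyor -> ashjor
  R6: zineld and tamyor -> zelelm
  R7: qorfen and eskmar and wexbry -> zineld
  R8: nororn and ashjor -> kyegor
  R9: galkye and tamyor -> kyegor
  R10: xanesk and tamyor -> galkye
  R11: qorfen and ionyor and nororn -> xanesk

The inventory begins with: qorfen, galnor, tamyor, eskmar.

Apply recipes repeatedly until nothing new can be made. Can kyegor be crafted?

Yes

galnor and tamyor -> ashjor (R5).
Using R3, tamyor and ashjor make nororn.
Using R8, nororn and ashjor make kyegor.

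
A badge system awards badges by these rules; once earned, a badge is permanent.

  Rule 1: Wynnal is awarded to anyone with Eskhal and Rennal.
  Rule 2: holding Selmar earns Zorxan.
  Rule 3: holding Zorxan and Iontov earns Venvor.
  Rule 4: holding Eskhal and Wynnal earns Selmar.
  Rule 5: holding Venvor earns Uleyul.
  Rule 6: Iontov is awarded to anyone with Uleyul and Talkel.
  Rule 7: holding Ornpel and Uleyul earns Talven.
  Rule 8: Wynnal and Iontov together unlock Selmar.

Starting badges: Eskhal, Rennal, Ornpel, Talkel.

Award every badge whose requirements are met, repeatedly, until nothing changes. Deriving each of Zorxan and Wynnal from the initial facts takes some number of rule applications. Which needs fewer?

Wynnal: With Eskhal and Rennal, Wynnal is earned (Rule 1). [1 rule application]
Zorxan: With Eskhal and Rennal, Wynnal is earned (Rule 1). With Eskhal and Wynnal, Selmar is earned (Rule 4). With Selmar, Zorxan is earned (Rule 2). [3 rule applications]
Wynnal needs fewer.

Wynnal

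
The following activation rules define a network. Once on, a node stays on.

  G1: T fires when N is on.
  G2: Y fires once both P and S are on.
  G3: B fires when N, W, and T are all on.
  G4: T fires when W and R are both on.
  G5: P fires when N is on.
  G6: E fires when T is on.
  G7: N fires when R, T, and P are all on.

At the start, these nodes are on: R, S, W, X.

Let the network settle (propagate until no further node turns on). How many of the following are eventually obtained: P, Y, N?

0

P would need N (G5), but N never turns on.
Y would need P and S (G2), but P never turns on.
N would need R, T, and P (G7), but P never turns on.
None of the 3 are reached.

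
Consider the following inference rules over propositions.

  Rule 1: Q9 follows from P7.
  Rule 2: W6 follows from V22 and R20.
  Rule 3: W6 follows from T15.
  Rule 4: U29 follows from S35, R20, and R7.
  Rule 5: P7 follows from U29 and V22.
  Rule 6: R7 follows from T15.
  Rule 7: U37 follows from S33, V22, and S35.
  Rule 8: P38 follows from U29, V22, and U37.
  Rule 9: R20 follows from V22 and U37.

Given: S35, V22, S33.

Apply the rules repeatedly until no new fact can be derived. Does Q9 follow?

No

Q9 would need P7 (Rule 1), but P7 is never established.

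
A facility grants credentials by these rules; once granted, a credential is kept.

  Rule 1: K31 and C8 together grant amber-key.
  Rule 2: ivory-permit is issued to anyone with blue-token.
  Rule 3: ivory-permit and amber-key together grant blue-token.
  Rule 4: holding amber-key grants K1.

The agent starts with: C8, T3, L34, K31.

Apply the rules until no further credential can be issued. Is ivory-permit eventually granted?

ivory-permit would need blue-token (Rule 2), but blue-token is never granted.

No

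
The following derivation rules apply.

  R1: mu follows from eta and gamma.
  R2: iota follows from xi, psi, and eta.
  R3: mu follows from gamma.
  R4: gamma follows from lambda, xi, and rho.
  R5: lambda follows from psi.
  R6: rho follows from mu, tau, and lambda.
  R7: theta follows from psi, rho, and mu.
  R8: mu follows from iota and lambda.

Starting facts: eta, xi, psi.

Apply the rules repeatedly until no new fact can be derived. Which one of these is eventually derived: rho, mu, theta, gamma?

From xi, psi, and eta, R2 gives iota.
psi holds, so lambda follows (R5).
iota and lambda hold, so mu follows (R8).
rho would need mu, tau, and lambda (R6), but tau is never established. theta would need psi, rho, and mu (R7), but rho is never established. gamma would need lambda, xi, and rho (R4), but rho is never established.

mu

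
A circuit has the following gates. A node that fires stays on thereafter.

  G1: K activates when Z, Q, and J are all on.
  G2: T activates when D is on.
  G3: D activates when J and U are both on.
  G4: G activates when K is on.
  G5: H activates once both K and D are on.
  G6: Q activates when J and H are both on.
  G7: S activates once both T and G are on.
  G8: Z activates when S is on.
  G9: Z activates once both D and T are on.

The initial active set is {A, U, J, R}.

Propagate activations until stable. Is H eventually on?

H would need K and D (G5), but K never turns on.

No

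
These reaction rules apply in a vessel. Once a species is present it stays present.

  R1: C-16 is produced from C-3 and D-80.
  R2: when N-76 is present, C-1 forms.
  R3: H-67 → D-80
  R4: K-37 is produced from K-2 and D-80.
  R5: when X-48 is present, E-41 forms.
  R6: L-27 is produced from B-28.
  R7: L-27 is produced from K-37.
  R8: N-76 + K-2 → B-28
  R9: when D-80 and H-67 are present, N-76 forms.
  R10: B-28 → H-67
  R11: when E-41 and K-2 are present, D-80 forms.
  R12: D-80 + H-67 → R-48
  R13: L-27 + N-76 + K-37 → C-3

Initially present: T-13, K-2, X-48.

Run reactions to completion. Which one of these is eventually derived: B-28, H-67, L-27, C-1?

X-48 present → E-41 forms (R5).
E-41 and K-2 present → D-80 forms (R11).
K-2 and D-80 present → K-37 forms (R4).
K-37 present → L-27 forms (R7).
C-1 would need N-76 (R2), but N-76 never forms. H-67 would need B-28 (R10), but B-28 never forms. B-28 would need N-76 and K-2 (R8), but N-76 never forms.

L-27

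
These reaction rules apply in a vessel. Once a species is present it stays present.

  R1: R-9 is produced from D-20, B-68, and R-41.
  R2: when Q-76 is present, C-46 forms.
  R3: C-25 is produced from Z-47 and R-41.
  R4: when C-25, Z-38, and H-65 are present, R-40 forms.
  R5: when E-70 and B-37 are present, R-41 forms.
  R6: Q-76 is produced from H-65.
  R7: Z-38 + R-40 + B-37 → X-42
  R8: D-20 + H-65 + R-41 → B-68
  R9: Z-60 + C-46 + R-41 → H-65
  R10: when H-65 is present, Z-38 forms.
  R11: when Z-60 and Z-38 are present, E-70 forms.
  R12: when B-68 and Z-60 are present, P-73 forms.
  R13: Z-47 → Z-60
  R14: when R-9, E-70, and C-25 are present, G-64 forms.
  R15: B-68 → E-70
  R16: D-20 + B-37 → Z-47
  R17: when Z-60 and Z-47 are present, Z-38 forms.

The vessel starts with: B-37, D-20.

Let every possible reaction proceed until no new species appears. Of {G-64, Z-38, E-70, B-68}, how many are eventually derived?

2

D-20 and B-37 present → Z-47 forms (R16).
Z-47 present → Z-60 forms (R13).
Z-60 and Z-47 present → Z-38 forms (R17).
Z-60 and Z-38 present → E-70 forms (R11).
G-64 would need R-9, E-70, and C-25 (R14), but R-9 never forms.
Z-38: reached.
E-70: reached.
B-68 would need D-20, H-65, and R-41 (R8), but H-65 never forms.
Reached: Z-38 and E-70 — 2 of the 4.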